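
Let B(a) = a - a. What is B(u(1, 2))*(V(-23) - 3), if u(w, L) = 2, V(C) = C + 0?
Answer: 0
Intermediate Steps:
V(C) = C
B(a) = 0
B(u(1, 2))*(V(-23) - 3) = 0*(-23 - 3) = 0*(-26) = 0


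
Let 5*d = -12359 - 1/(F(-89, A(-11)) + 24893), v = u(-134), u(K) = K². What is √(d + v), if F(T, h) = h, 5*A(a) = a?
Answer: √5995791191582830/622270 ≈ 124.44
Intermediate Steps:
A(a) = a/5
v = 17956 (v = (-134)² = 17956)
d = -1538126991/622270 (d = (-12359 - 1/((⅕)*(-11) + 24893))/5 = (-12359 - 1/(-11/5 + 24893))/5 = (-12359 - 1/124454/5)/5 = (-12359 - 1*5/124454)/5 = (-12359 - 5/124454)/5 = (⅕)*(-1538126991/124454) = -1538126991/622270 ≈ -2471.8)
√(d + v) = √(-1538126991/622270 + 17956) = √(9635353129/622270) = √5995791191582830/622270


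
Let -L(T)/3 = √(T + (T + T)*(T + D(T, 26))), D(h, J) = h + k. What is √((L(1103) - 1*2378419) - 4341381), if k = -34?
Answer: √(-6719800 - 3*√4792535) ≈ 2593.5*I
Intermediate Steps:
D(h, J) = -34 + h (D(h, J) = h - 34 = -34 + h)
L(T) = -3*√(T + 2*T*(-34 + 2*T)) (L(T) = -3*√(T + (T + T)*(T + (-34 + T))) = -3*√(T + (2*T)*(-34 + 2*T)) = -3*√(T + 2*T*(-34 + 2*T)))
√((L(1103) - 1*2378419) - 4341381) = √((-3*√1103*√(-67 + 4*1103) - 1*2378419) - 4341381) = √((-3*√1103*√(-67 + 4412) - 2378419) - 4341381) = √((-3*√4792535 - 2378419) - 4341381) = √((-2378419 - 3*√4792535) - 4341381) = √(-6719800 - 3*√4792535)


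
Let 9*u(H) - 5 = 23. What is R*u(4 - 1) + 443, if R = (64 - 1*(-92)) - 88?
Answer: 5891/9 ≈ 654.56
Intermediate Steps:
u(H) = 28/9 (u(H) = 5/9 + (⅑)*23 = 5/9 + 23/9 = 28/9)
R = 68 (R = (64 + 92) - 88 = 156 - 88 = 68)
R*u(4 - 1) + 443 = 68*(28/9) + 443 = 1904/9 + 443 = 5891/9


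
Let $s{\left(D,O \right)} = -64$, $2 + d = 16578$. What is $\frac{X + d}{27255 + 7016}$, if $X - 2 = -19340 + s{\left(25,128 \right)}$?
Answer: $- \frac{2826}{34271} \approx -0.08246$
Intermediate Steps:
$d = 16576$ ($d = -2 + 16578 = 16576$)
$X = -19402$ ($X = 2 - 19404 = -19402$)
$\frac{X + d}{27255 + 7016} = \frac{-19402 + 16576}{27255 + 7016} = - \frac{2826}{34271}$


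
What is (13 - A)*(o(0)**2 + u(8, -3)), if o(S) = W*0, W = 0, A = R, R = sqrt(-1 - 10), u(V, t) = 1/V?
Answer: 13/8 - I*sqrt(11)/8 ≈ 1.625 - 0.41458*I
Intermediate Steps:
R = I*sqrt(11) (R = sqrt(-11) = I*sqrt(11) ≈ 3.3166*I)
A = I*sqrt(11) ≈ 3.3166*I
o(S) = 0 (o(S) = 0*0 = 0)
(13 - A)*(o(0)**2 + u(8, -3)) = (13 - I*sqrt(11))*(0**2 + 1/8) = (13 - I*sqrt(11))*(0 + 1/8) = (13 - I*sqrt(11))*(1/8) = 13/8 - I*sqrt(11)/8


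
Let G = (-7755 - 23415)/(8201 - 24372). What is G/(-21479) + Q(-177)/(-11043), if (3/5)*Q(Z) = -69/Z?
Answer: -100868969405/678908543037399 ≈ -0.00014858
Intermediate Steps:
G = 31170/16171 (G = -31170/(-16171) = -31170*(-1/16171) = 31170/16171 ≈ 1.9275)
Q(Z) = -115/Z (Q(Z) = 5*(-69/Z)/3 = -115/Z)
G/(-21479) + Q(-177)/(-11043) = (31170/16171)/(-21479) - 115/(-177)/(-11043) = (31170/16171)*(-1/21479) - 115*(-1/177)*(-1/11043) = -31170/347336909 + (115/177)*(-1/11043) = -31170/347336909 - 115/1954611 = -100868969405/678908543037399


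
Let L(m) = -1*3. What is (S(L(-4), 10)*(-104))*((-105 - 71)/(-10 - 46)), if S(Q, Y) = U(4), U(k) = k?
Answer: -9152/7 ≈ -1307.4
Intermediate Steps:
L(m) = -3
S(Q, Y) = 4
(S(L(-4), 10)*(-104))*((-105 - 71)/(-10 - 46)) = (4*(-104))*((-105 - 71)/(-10 - 46)) = -(-73216)/(-56) = -(-73216)*(-1)/56 = -416*22/7 = -9152/7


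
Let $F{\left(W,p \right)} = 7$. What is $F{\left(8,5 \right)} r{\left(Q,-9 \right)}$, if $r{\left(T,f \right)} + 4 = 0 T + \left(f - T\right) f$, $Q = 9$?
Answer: $1106$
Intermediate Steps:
$r{\left(T,f \right)} = -4 + f \left(f - T\right)$ ($r{\left(T,f \right)} = -4 + \left(0 T + \left(f - T\right) f\right) = -4 + \left(0 + f \left(f - T\right)\right) = -4 + f \left(f - T\right)$)
$F{\left(8,5 \right)} r{\left(Q,-9 \right)} = 7 \left(-4 + \left(-9\right)^{2} - 9 \left(-9\right)\right) = 7 \left(-4 + 81 + 81\right) = 7 \cdot 158 = 1106$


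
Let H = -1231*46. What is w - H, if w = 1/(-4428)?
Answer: 250739927/4428 ≈ 56626.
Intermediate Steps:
w = -1/4428 ≈ -0.00022584
H = -56626
w - H = -1/4428 - 1*(-56626) = -1/4428 + 56626 = 250739927/4428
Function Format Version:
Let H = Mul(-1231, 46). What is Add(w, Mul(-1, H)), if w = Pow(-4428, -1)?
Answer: Rational(250739927, 4428) ≈ 56626.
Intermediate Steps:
w = Rational(-1, 4428) ≈ -0.00022584
H = -56626
Add(w, Mul(-1, H)) = Add(Rational(-1, 4428), Mul(-1, -56626)) = Add(Rational(-1, 4428), 56626) = Rational(250739927, 4428)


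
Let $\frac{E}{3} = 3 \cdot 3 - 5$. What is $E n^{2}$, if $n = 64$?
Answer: $49152$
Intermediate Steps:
$E = 12$ ($E = 3 \left(3 \cdot 3 - 5\right) = 3 \left(9 - 5\right) = 3 \cdot 4 = 12$)
$E n^{2} = 12 \cdot 64^{2} = 12 \cdot 4096 = 49152$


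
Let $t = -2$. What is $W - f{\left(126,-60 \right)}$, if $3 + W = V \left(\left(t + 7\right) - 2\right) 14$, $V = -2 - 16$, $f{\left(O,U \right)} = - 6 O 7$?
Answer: $4533$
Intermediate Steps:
$f{\left(O,U \right)} = - 42 O$
$V = -18$ ($V = -2 - 16 = -18$)
$W = -759$ ($W = -3 + - 18 \left(\left(-2 + 7\right) - 2\right) 14 = -3 + - 18 \left(5 - 2\right) 14 = -3 + \left(-18\right) 3 \cdot 14 = -3 - 756 = -759$)
$W - f{\left(126,-60 \right)} = -759 - \left(-42\right) 126 = -759 - -5292 = -759 + 5292 = 4533$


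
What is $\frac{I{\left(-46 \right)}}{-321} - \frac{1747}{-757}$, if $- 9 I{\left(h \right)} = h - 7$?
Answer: $\frac{5006962}{2186973} \approx 2.2894$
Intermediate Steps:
$I{\left(h \right)} = \frac{7}{9} - \frac{h}{9}$ ($I{\left(h \right)} = - \frac{h - 7}{9} = - \frac{-7 + h}{9} = \frac{7}{9} - \frac{h}{9}$)
$\frac{I{\left(-46 \right)}}{-321} - \frac{1747}{-757} = \frac{\frac{7}{9} - - \frac{46}{9}}{-321} - \frac{1747}{-757} = \left(\frac{7}{9} + \frac{46}{9}\right) \left(- \frac{1}{321}\right) - - \frac{1747}{757} = \frac{53}{9} \left(- \frac{1}{321}\right) + \frac{1747}{757} = - \frac{53}{2889} + \frac{1747}{757} = \frac{5006962}{2186973}$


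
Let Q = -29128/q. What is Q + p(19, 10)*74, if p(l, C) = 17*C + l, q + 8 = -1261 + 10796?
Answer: 133215494/9527 ≈ 13983.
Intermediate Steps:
q = 9527 (q = -8 + (-1261 + 10796) = -8 + 9535 = 9527)
p(l, C) = l + 17*C
Q = -29128/9527 ≈ -3.0574
Q + p(19, 10)*74 = -29128/9527 + (19 + 17*10)*74 = -29128/9527 + (19 + 170)*74 = -29128/9527 + 189*74 = -29128/9527 + 13986 = 133215494/9527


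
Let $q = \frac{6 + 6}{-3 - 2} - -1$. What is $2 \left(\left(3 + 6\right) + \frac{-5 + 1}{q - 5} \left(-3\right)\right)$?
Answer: $\frac{57}{4} \approx 14.25$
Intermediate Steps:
$q = - \frac{7}{5}$ ($q = \frac{12}{-5} + 1 = 12 \left(- \frac{1}{5}\right) + 1 = - \frac{12}{5} + 1 = - \frac{7}{5} \approx -1.4$)
$2 \left(\left(3 + 6\right) + \frac{-5 + 1}{q - 5} \left(-3\right)\right) = 2 \left(\left(3 + 6\right) + \frac{-5 + 1}{- \frac{7}{5} - 5} \left(-3\right)\right) = 2 \left(9 + - \frac{4}{- \frac{32}{5}} \left(-3\right)\right) = 2 \left(9 + \left(-4\right) \left(- \frac{5}{32}\right) \left(-3\right)\right) = 2 \left(9 + \frac{5}{8} \left(-3\right)\right) = 2 \left(9 - \frac{15}{8}\right) = 2 \cdot \frac{57}{8} = \frac{57}{4}$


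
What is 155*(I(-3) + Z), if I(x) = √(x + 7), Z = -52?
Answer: -7750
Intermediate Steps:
I(x) = √(7 + x)
155*(I(-3) + Z) = 155*(√(7 - 3) - 52) = 155*(√4 - 52) = 155*(2 - 52) = 155*(-50) = -7750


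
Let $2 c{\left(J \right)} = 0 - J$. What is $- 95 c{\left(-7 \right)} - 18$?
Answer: $- \frac{701}{2} \approx -350.5$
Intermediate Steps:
$c{\left(J \right)} = - \frac{J}{2}$ ($c{\left(J \right)} = \frac{0 - J}{2} = \frac{\left(-1\right) J}{2} = - \frac{J}{2}$)
$- 95 c{\left(-7 \right)} - 18 = - 95 \left(\left(- \frac{1}{2}\right) \left(-7\right)\right) - 18 = \left(-95\right) \frac{7}{2} - 18 = - \frac{665}{2} - 18 = - \frac{701}{2}$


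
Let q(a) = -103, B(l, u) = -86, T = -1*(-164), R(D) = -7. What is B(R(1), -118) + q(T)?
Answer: -189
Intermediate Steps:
T = 164
B(R(1), -118) + q(T) = -86 - 103 = -189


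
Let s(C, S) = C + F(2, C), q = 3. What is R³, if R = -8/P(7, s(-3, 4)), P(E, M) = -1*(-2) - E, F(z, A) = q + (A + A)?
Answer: 512/125 ≈ 4.0960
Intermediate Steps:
F(z, A) = 3 + 2*A (F(z, A) = 3 + (A + A) = 3 + 2*A)
s(C, S) = 3 + 3*C (s(C, S) = C + (3 + 2*C) = 3 + 3*C)
P(E, M) = 2 - E
R = 8/5 (R = -8/(2 - 1*7) = -8/(2 - 7) = -8/(-5) = -8*(-⅕) = 8/5 ≈ 1.6000)
R³ = (8/5)³ = 512/125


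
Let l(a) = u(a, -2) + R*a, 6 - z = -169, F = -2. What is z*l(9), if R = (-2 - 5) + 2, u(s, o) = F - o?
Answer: -7875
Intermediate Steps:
u(s, o) = -2 - o
z = 175 (z = 6 - 1*(-169) = 6 + 169 = 175)
R = -5 (R = -7 + 2 = -5)
l(a) = -5*a (l(a) = (-2 - 1*(-2)) - 5*a = (-2 + 2) - 5*a = 0 - 5*a = -5*a)
z*l(9) = 175*(-5*9) = 175*(-45) = -7875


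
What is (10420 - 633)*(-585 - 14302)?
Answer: -145699069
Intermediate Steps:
(10420 - 633)*(-585 - 14302) = 9787*(-14887) = -145699069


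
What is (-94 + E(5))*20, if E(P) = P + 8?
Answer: -1620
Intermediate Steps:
E(P) = 8 + P
(-94 + E(5))*20 = (-94 + (8 + 5))*20 = (-94 + 13)*20 = -81*20 = -1620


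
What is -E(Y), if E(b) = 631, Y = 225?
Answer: -631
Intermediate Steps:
-E(Y) = -1*631 = -631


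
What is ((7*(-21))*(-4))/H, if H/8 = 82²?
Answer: 147/13448 ≈ 0.010931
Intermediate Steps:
H = 53792 (H = 8*82² = 8*6724 = 53792)
((7*(-21))*(-4))/H = ((7*(-21))*(-4))/53792 = -147*(-4)*(1/53792) = 588*(1/53792) = 147/13448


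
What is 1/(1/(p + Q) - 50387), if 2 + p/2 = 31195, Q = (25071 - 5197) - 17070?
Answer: -65190/3284728529 ≈ -1.9846e-5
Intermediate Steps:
Q = 2804 (Q = 19874 - 17070 = 2804)
p = 62386 (p = -4 + 2*31195 = -4 + 62390 = 62386)
1/(1/(p + Q) - 50387) = 1/(1/(62386 + 2804) - 50387) = 1/(1/65190 - 50387) = 1/(-3284728529/65190) = -65190/3284728529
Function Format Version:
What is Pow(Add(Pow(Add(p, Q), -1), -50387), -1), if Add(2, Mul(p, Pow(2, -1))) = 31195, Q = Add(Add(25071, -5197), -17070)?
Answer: Rational(-65190, 3284728529) ≈ -1.9846e-5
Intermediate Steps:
Q = 2804 (Q = Add(19874, -17070) = 2804)
p = 62386 (p = Add(-4, Mul(2, 31195)) = Add(-4, 62390) = 62386)
Pow(Add(Pow(Add(p, Q), -1), -50387), -1) = Pow(Add(Pow(Add(62386, 2804), -1), -50387), -1) = Pow(Add(Pow(65190, -1), -50387), -1) = Pow(Add(Rational(1, 65190), -50387), -1) = Pow(Rational(-3284728529, 65190), -1) = Rational(-65190, 3284728529)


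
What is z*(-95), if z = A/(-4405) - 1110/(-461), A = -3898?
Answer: -127044032/406141 ≈ -312.81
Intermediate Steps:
z = 6686528/2030705 (z = -3898/(-4405) - 1110/(-461) = -3898*(-1/4405) - 1110*(-1/461) = 3898/4405 + 1110/461 = 6686528/2030705 ≈ 3.2927)
z*(-95) = (6686528/2030705)*(-95) = -127044032/406141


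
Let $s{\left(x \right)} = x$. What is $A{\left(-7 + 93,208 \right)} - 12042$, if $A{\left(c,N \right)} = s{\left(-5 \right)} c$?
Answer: $-12472$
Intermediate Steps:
$A{\left(c,N \right)} = - 5 c$
$A{\left(-7 + 93,208 \right)} - 12042 = - 5 \left(-7 + 93\right) - 12042 = \left(-5\right) 86 - 12042 = -430 - 12042 = -12472$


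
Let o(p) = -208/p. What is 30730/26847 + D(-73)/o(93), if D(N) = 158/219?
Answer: 167553857/203822424 ≈ 0.82206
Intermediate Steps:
D(N) = 158/219 (D(N) = 158*(1/219) = 158/219)
30730/26847 + D(-73)/o(93) = 30730/26847 + 158/(219*((-208/93))) = 30730*(1/26847) + 158/(219*((-208*1/93))) = 30730/26847 + 158/(219*(-208/93)) = 30730/26847 + (158/219)*(-93/208) = 30730/26847 - 2449/7592 = 167553857/203822424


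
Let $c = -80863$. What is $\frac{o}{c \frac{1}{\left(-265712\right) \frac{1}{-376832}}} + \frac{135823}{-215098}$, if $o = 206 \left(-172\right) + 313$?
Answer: $- \frac{66611598224307}{204825497703424} \approx -0.32521$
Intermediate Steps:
$o = -35119$ ($o = -35432 + 313 = -35119$)
$\frac{o}{c \frac{1}{\left(-265712\right) \frac{1}{-376832}}} + \frac{135823}{-215098} = - \frac{35119}{\left(-80863\right) \frac{1}{\left(-265712\right) \frac{1}{-376832}}} + \frac{135823}{-215098} = - \frac{35119}{\left(-80863\right) \frac{1}{\left(-265712\right) \left(- \frac{1}{376832}\right)}} + 135823 \left(- \frac{1}{215098}\right) = - \frac{35119}{\left(-80863\right) \frac{1}{\frac{16607}{23552}}} - \frac{135823}{215098} = - \frac{35119}{\left(-80863\right) \frac{23552}{16607}} - \frac{135823}{215098} = - \frac{35119}{- \frac{1904485376}{16607}} - \frac{135823}{215098} = \left(-35119\right) \left(- \frac{16607}{1904485376}\right) - \frac{135823}{215098} = \frac{583221233}{1904485376} - \frac{135823}{215098} = - \frac{66611598224307}{204825497703424}$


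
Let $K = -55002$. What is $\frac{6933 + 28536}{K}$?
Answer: $- \frac{11823}{18334} \approx -0.64487$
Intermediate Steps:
$\frac{6933 + 28536}{K} = \frac{6933 + 28536}{-55002} = 35469 \left(- \frac{1}{55002}\right) = - \frac{11823}{18334}$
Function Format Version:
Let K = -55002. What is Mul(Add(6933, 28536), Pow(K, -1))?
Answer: Rational(-11823, 18334) ≈ -0.64487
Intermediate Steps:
Mul(Add(6933, 28536), Pow(K, -1)) = Mul(Add(6933, 28536), Pow(-55002, -1)) = Mul(35469, Rational(-1, 55002)) = Rational(-11823, 18334)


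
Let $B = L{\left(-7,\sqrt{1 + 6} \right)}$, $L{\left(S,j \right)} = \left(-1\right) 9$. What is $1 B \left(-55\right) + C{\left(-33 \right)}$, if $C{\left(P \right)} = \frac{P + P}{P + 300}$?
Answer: $\frac{44033}{89} \approx 494.75$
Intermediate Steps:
$L{\left(S,j \right)} = -9$
$B = -9$
$C{\left(P \right)} = \frac{2 P}{300 + P}$
$1 B \left(-55\right) + C{\left(-33 \right)} = 1 \left(-9\right) \left(-55\right) + 2 \left(-33\right) \frac{1}{300 - 33} = \left(-9\right) \left(-55\right) + 2 \left(-33\right) \frac{1}{267} = 495 + 2 \left(-33\right) \frac{1}{267} = 495 - \frac{22}{89} = \frac{44033}{89}$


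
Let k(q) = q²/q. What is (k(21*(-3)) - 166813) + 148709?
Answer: -18167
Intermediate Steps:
k(q) = q
(k(21*(-3)) - 166813) + 148709 = (21*(-3) - 166813) + 148709 = (-63 - 166813) + 148709 = -166876 + 148709 = -18167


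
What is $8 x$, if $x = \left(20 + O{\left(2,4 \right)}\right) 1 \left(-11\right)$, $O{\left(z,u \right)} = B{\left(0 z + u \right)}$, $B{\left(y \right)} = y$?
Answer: $-2112$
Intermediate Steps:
$O{\left(z,u \right)} = u$ ($O{\left(z,u \right)} = 0 z + u = 0 + u = u$)
$x = -264$ ($x = \left(20 + 4\right) 1 \left(-11\right) = 24 \left(-11\right) = -264$)
$8 x = 8 \left(-264\right) = -2112$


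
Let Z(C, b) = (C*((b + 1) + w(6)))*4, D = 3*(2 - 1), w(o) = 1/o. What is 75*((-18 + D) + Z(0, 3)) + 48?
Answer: -1077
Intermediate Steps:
D = 3 (D = 3*1 = 3)
Z(C, b) = 4*C*(7/6 + b) (Z(C, b) = (C*((b + 1) + 1/6))*4 = (C*((1 + b) + ⅙))*4 = (C*(7/6 + b))*4 = 4*C*(7/6 + b))
75*((-18 + D) + Z(0, 3)) + 48 = 75*((-18 + 3) + (⅔)*0*(7 + 6*3)) + 48 = 75*(-15 + (⅔)*0*(7 + 18)) + 48 = 75*(-15 + (⅔)*0*25) + 48 = 75*(-15 + 0) + 48 = 75*(-15) + 48 = -1125 + 48 = -1077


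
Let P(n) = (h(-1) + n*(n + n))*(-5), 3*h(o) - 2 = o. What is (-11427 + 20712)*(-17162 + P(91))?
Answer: -928255495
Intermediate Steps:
h(o) = ⅔ + o/3
P(n) = -5/3 - 10*n² (P(n) = ((⅔ + (⅓)*(-1)) + n*(n + n))*(-5) = ((⅔ - ⅓) + n*(2*n))*(-5) = (⅓ + 2*n²)*(-5) = -5/3 - 10*n²)
(-11427 + 20712)*(-17162 + P(91)) = (-11427 + 20712)*(-17162 + (-5/3 - 10*91²)) = 9285*(-17162 + (-5/3 - 10*8281)) = 9285*(-17162 + (-5/3 - 82810)) = 9285*(-17162 - 248435/3) = 9285*(-299921/3) = -928255495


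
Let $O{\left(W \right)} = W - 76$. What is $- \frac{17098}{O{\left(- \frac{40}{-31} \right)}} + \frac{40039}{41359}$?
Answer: $\frac{11007285983}{47893722} \approx 229.83$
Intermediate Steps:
$O{\left(W \right)} = -76 + W$ ($O{\left(W \right)} = W - 76 = -76 + W$)
$- \frac{17098}{O{\left(- \frac{40}{-31} \right)}} + \frac{40039}{41359} = - \frac{17098}{-76 - \frac{40}{-31}} + \frac{40039}{41359} = - \frac{17098}{-76 - - \frac{40}{31}} + 40039 \cdot \frac{1}{41359} = - \frac{17098}{-76 + \frac{40}{31}} + \frac{40039}{41359} = - \frac{17098}{- \frac{2316}{31}} + \frac{40039}{41359} = \left(-17098\right) \left(- \frac{31}{2316}\right) + \frac{40039}{41359} = \frac{265019}{1158} + \frac{40039}{41359} = \frac{11007285983}{47893722}$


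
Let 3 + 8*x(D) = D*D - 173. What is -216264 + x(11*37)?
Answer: -1564639/8 ≈ -1.9558e+5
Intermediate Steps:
x(D) = -22 + D²/8 (x(D) = -3/8 + (D*D - 173)/8 = -3/8 + (D² - 173)/8 = -3/8 + (-173 + D²)/8 = -3/8 + (-173/8 + D²/8) = -22 + D²/8)
-216264 + x(11*37) = -216264 + (-22 + (11*37)²/8) = -216264 + (-22 + (⅛)*407²) = -216264 + (-22 + (⅛)*165649) = -216264 + (-22 + 165649/8) = -216264 + 165473/8 = -1564639/8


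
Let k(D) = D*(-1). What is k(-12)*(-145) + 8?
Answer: -1732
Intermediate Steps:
k(D) = -D
k(-12)*(-145) + 8 = -1*(-12)*(-145) + 8 = 12*(-145) + 8 = -1740 + 8 = -1732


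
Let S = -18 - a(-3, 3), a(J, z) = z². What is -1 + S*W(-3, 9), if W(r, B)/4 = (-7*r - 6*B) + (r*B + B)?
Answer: 5507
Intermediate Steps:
S = -27 (S = -18 - 1*3² = -18 - 1*9 = -18 - 9 = -27)
W(r, B) = -28*r - 20*B + 4*B*r (W(r, B) = 4*((-7*r - 6*B) + (r*B + B)) = 4*((-7*r - 6*B) + (B*r + B)) = 4*((-7*r - 6*B) + (B + B*r)) = 4*(-7*r - 5*B + B*r) = -28*r - 20*B + 4*B*r)
-1 + S*W(-3, 9) = -1 - 27*(-28*(-3) - 20*9 + 4*9*(-3)) = -1 - 27*(84 - 180 - 108) = -1 - 27*(-204) = -1 + 5508 = 5507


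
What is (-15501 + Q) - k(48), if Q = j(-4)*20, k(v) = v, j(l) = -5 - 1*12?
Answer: -15889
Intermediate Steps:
j(l) = -17 (j(l) = -5 - 12 = -17)
Q = -340 (Q = -17*20 = -340)
(-15501 + Q) - k(48) = (-15501 - 340) - 1*48 = -15841 - 48 = -15889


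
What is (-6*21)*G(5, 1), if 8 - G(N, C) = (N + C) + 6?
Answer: 504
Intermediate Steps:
G(N, C) = 2 - C - N (G(N, C) = 8 - ((N + C) + 6) = 8 - ((C + N) + 6) = 8 - (6 + C + N) = 8 + (-6 - C - N) = 2 - C - N)
(-6*21)*G(5, 1) = (-6*21)*(2 - 1*1 - 1*5) = -126*(2 - 1 - 5) = -126*(-4) = 504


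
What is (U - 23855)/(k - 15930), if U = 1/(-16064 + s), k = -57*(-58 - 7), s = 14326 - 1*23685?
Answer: 202155222/103598725 ≈ 1.9513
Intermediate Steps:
s = -9359 (s = 14326 - 23685 = -9359)
k = 3705 (k = -57*(-65) = 3705)
U = -1/25423 (U = 1/(-16064 - 9359) = 1/(-25423) = -1/25423 ≈ -3.9334e-5)
(U - 23855)/(k - 15930) = (-1/25423 - 23855)/(3705 - 15930) = -606465666/25423/(-12225) = -606465666/25423*(-1/12225) = 202155222/103598725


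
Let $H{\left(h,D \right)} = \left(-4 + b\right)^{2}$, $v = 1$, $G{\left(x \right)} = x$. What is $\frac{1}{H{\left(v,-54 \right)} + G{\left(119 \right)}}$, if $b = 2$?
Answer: $\frac{1}{123} \approx 0.0081301$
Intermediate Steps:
$H{\left(h,D \right)} = 4$ ($H{\left(h,D \right)} = \left(-4 + 2\right)^{2} = \left(-2\right)^{2} = 4$)
$\frac{1}{H{\left(v,-54 \right)} + G{\left(119 \right)}} = \frac{1}{4 + 119} = \frac{1}{123}$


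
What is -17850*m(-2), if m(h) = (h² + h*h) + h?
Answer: -107100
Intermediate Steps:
m(h) = h + 2*h² (m(h) = (h² + h²) + h = 2*h² + h = h + 2*h²)
-17850*m(-2) = -(-35700)*(1 + 2*(-2)) = -(-35700)*(1 - 4) = -(-35700)*(-3) = -17850*6 = -107100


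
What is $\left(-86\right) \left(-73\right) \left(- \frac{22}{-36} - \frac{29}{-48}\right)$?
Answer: $\frac{549325}{72} \approx 7629.5$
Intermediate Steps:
$\left(-86\right) \left(-73\right) \left(- \frac{22}{-36} - \frac{29}{-48}\right) = 6278 \left(\left(-22\right) \left(- \frac{1}{36}\right) - - \frac{29}{48}\right) = 6278 \left(\frac{11}{18} + \frac{29}{48}\right) = 6278 \cdot \frac{175}{144} = \frac{549325}{72}$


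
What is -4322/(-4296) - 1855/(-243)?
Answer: 1503221/173988 ≈ 8.6398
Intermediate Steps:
-4322/(-4296) - 1855/(-243) = -4322*(-1/4296) - 1855*(-1/243) = 2161/2148 + 1855/243 = 1503221/173988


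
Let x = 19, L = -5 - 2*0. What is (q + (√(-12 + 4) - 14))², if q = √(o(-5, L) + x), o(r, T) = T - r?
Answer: (-14 + √19 + 2*I*√2)² ≈ 84.951 - 54.538*I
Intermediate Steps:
L = -5 (L = -5 + 0 = -5)
q = √19 (q = √((-5 - 1*(-5)) + 19) = √((-5 + 5) + 19) = √(0 + 19) = √19 ≈ 4.3589)
(q + (√(-12 + 4) - 14))² = (√19 + (√(-12 + 4) - 14))² = (√19 + (√(-8) - 14))² = (√19 + (2*I*√2 - 14))² = (√19 + (-14 + 2*I*√2))² = (-14 + √19 + 2*I*√2)²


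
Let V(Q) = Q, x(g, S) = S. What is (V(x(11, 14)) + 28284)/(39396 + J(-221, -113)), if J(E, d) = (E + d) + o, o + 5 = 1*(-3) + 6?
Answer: 14149/19530 ≈ 0.72447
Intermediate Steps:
o = -2 (o = -5 + (1*(-3) + 6) = -5 + (-3 + 6) = -5 + 3 = -2)
J(E, d) = -2 + E + d (J(E, d) = (E + d) - 2 = -2 + E + d)
(V(x(11, 14)) + 28284)/(39396 + J(-221, -113)) = (14 + 28284)/(39396 + (-2 - 221 - 113)) = 28298/(39396 - 336) = 28298/39060 = 28298*(1/39060) = 14149/19530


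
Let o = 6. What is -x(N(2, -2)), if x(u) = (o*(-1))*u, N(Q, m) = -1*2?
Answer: -12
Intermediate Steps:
N(Q, m) = -2
x(u) = -6*u (x(u) = (6*(-1))*u = -6*u)
-x(N(2, -2)) = -(-6)*(-2) = -1*12 = -12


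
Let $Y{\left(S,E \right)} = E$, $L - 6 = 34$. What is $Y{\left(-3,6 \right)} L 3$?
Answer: $720$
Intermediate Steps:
$L = 40$ ($L = 6 + 34 = 40$)
$Y{\left(-3,6 \right)} L 3 = 6 \cdot 40 \cdot 3 = 240 \cdot 3 = 720$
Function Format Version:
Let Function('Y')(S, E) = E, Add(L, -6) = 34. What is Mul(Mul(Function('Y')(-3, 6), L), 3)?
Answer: 720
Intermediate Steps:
L = 40 (L = Add(6, 34) = 40)
Mul(Mul(Function('Y')(-3, 6), L), 3) = Mul(Mul(6, 40), 3) = Mul(240, 3) = 720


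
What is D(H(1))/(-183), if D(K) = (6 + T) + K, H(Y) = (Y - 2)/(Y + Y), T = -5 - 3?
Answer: 5/366 ≈ 0.013661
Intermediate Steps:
T = -8
H(Y) = (-2 + Y)/(2*Y) (H(Y) = (-2 + Y)/((2*Y)) = (-2 + Y)*(1/(2*Y)) = (-2 + Y)/(2*Y))
D(K) = -2 + K (D(K) = (6 - 8) + K = -2 + K)
D(H(1))/(-183) = (-2 + (1/2)*(-2 + 1)/1)/(-183) = (-2 + (1/2)*1*(-1))*(-1/183) = (-2 - 1/2)*(-1/183) = -5/2*(-1/183) = 5/366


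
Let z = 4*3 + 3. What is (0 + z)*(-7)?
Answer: -105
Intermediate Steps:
z = 15 (z = 12 + 3 = 15)
(0 + z)*(-7) = (0 + 15)*(-7) = 15*(-7) = -105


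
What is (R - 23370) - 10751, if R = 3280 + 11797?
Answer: -19044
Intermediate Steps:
R = 15077
(R - 23370) - 10751 = (15077 - 23370) - 10751 = -8293 - 10751 = -19044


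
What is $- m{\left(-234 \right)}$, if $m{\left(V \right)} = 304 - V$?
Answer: $-538$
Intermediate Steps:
$- m{\left(-234 \right)} = - (304 - -234) = - (304 + 234) = \left(-1\right) 538 = -538$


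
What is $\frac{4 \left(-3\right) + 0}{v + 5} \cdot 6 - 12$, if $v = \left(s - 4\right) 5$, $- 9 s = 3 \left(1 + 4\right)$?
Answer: $- \frac{312}{35} \approx -8.9143$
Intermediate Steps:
$s = - \frac{5}{3}$ ($s = - \frac{3 \left(1 + 4\right)}{9} = - \frac{3 \cdot 5}{9} = \left(- \frac{1}{9}\right) 15 = - \frac{5}{3} \approx -1.6667$)
$v = - \frac{85}{3}$ ($v = \left(- \frac{5}{3} - 4\right) 5 = \left(- \frac{17}{3}\right) 5 = - \frac{85}{3} \approx -28.333$)
$\frac{4 \left(-3\right) + 0}{v + 5} \cdot 6 - 12 = \frac{4 \left(-3\right) + 0}{- \frac{85}{3} + 5} \cdot 6 - 12 = \frac{-12 + 0}{- \frac{70}{3}} \cdot 6 - 12 = \left(-12\right) \left(- \frac{3}{70}\right) 6 - 12 = \frac{18}{35} \cdot 6 - 12 = \frac{108}{35} - 12 = - \frac{312}{35}$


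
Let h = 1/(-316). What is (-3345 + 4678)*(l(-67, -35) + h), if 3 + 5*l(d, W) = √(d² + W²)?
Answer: -1270349/1580 + 1333*√5714/5 ≈ 19349.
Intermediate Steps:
h = -1/316 ≈ -0.0031646
l(d, W) = -⅗ + √(W² + d²)/5 (l(d, W) = -⅗ + √(d² + W²)/5 = -⅗ + √(W² + d²)/5)
(-3345 + 4678)*(l(-67, -35) + h) = (-3345 + 4678)*((-⅗ + √((-35)² + (-67)²)/5) - 1/316) = 1333*((-⅗ + √(1225 + 4489)/5) - 1/316) = 1333*((-⅗ + √5714/5) - 1/316) = 1333*(-953/1580 + √5714/5) = -1270349/1580 + 1333*√5714/5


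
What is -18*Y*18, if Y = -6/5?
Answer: 1944/5 ≈ 388.80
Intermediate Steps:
Y = -6/5 (Y = -6*1/5 = -6/5 ≈ -1.2000)
-18*Y*18 = -18*(-6/5)*18 = (108/5)*18 = 1944/5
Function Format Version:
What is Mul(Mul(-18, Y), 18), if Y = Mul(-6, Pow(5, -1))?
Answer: Rational(1944, 5) ≈ 388.80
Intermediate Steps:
Y = Rational(-6, 5) (Y = Mul(-6, Rational(1, 5)) = Rational(-6, 5) ≈ -1.2000)
Mul(Mul(-18, Y), 18) = Mul(Mul(-18, Rational(-6, 5)), 18) = Mul(Rational(108, 5), 18) = Rational(1944, 5)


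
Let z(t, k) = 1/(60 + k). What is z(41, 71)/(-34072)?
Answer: -1/4463432 ≈ -2.2404e-7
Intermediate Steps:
z(41, 71)/(-34072) = 1/((60 + 71)*(-34072)) = -1/34072/131 = (1/131)*(-1/34072) = -1/4463432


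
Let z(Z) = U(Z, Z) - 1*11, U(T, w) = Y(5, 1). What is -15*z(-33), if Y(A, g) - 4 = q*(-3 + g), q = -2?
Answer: 45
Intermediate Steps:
Y(A, g) = 10 - 2*g (Y(A, g) = 4 - 2*(-3 + g) = 4 + (6 - 2*g) = 10 - 2*g)
U(T, w) = 8 (U(T, w) = 10 - 2*1 = 10 - 2 = 8)
z(Z) = -3 (z(Z) = 8 - 1*11 = 8 - 11 = -3)
-15*z(-33) = -15*(-3) = 45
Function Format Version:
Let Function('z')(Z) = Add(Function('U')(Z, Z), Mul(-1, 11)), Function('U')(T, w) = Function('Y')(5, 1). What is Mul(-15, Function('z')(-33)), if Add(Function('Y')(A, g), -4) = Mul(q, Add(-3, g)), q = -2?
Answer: 45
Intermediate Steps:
Function('Y')(A, g) = Add(10, Mul(-2, g)) (Function('Y')(A, g) = Add(4, Mul(-2, Add(-3, g))) = Add(4, Add(6, Mul(-2, g))) = Add(10, Mul(-2, g)))
Function('U')(T, w) = 8 (Function('U')(T, w) = Add(10, Mul(-2, 1)) = Add(10, -2) = 8)
Function('z')(Z) = -3 (Function('z')(Z) = Add(8, Mul(-1, 11)) = Add(8, -11) = -3)
Mul(-15, Function('z')(-33)) = Mul(-15, -3) = 45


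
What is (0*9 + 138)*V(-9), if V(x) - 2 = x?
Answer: -966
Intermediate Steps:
V(x) = 2 + x
(0*9 + 138)*V(-9) = (0*9 + 138)*(2 - 9) = (0 + 138)*(-7) = 138*(-7) = -966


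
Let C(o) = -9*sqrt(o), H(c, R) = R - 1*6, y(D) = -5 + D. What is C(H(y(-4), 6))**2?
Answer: 0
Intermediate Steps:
H(c, R) = -6 + R (H(c, R) = R - 6 = -6 + R)
C(H(y(-4), 6))**2 = (-9*sqrt(-6 + 6))**2 = (-9*sqrt(0))**2 = (-9*0)**2 = 0**2 = 0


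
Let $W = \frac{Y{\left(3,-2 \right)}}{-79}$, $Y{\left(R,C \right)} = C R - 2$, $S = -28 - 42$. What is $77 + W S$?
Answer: $\frac{5523}{79} \approx 69.911$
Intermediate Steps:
$S = -70$
$Y{\left(R,C \right)} = -2 + C R$
$W = \frac{8}{79}$ ($W = \frac{-2 - 6}{-79} = \left(-2 - 6\right) \left(- \frac{1}{79}\right) = \left(-8\right) \left(- \frac{1}{79}\right) = \frac{8}{79} \approx 0.10127$)
$77 + W S = 77 + \frac{8}{79} \left(-70\right) = 77 - \frac{560}{79} = \frac{5523}{79}$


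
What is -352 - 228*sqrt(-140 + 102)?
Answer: -352 - 228*I*sqrt(38) ≈ -352.0 - 1405.5*I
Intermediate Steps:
-352 - 228*sqrt(-140 + 102) = -352 - 228*I*sqrt(38)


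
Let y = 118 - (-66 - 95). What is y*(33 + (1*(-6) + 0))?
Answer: 7533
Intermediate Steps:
y = 279 (y = 118 - 1*(-161) = 118 + 161 = 279)
y*(33 + (1*(-6) + 0)) = 279*(33 + (1*(-6) + 0)) = 279*(33 + (-6 + 0)) = 279*(33 - 6) = 279*27 = 7533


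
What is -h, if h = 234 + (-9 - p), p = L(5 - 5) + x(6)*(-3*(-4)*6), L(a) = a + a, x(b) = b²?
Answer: 2367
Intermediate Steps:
L(a) = 2*a
p = 2592 (p = 2*(5 - 5) + 6²*(-3*(-4)*6) = 2*0 + 36*(12*6) = 0 + 36*72 = 0 + 2592 = 2592)
h = -2367 (h = 234 + (-9 - 1*2592) = 234 + (-9 - 2592) = 234 - 2601 = -2367)
-h = -1*(-2367) = 2367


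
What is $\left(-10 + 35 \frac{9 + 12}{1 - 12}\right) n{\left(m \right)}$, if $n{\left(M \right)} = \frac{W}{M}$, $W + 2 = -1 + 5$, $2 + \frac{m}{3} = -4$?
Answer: $\frac{845}{99} \approx 8.5354$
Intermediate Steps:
$m = -18$ ($m = -6 + 3 \left(-4\right) = -6 - 12 = -18$)
$W = 2$ ($W = -2 + \left(-1 + 5\right) = -2 + 4 = 2$)
$n{\left(M \right)} = \frac{2}{M}$
$\left(-10 + 35 \frac{9 + 12}{1 - 12}\right) n{\left(m \right)} = \left(-10 + 35 \frac{9 + 12}{1 - 12}\right) \frac{2}{-18} = \left(-10 + 35 \frac{21}{-11}\right) 2 \left(- \frac{1}{18}\right) = \left(-10 + 35 \cdot 21 \left(- \frac{1}{11}\right)\right) \left(- \frac{1}{9}\right) = \left(-10 + 35 \left(- \frac{21}{11}\right)\right) \left(- \frac{1}{9}\right) = \left(-10 - \frac{735}{11}\right) \left(- \frac{1}{9}\right) = \left(- \frac{845}{11}\right) \left(- \frac{1}{9}\right) = \frac{845}{99}$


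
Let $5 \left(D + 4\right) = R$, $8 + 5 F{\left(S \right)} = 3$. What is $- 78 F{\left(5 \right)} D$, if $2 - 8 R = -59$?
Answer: $- \frac{3861}{20} \approx -193.05$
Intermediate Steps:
$R = \frac{61}{8}$ ($R = \frac{1}{4} - - \frac{59}{8} = \frac{1}{4} + \frac{59}{8} = \frac{61}{8} \approx 7.625$)
$F{\left(S \right)} = -1$ ($F{\left(S \right)} = - \frac{8}{5} + \frac{1}{5} \cdot 3 = - \frac{8}{5} + \frac{3}{5} = -1$)
$D = - \frac{99}{40}$ ($D = -4 + \frac{1}{5} \cdot \frac{61}{8} = -4 + \frac{61}{40} = - \frac{99}{40} \approx -2.475$)
$- 78 F{\left(5 \right)} D = \left(-78\right) \left(-1\right) \left(- \frac{99}{40}\right) = 78 \left(- \frac{99}{40}\right) = - \frac{3861}{20}$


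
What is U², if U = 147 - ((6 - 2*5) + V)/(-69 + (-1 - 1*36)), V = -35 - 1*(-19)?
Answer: 60543961/2809 ≈ 21554.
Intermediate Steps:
V = -16 (V = -35 + 19 = -16)
U = 7781/53 (U = 147 - ((6 - 2*5) - 16)/(-69 + (-1 - 1*36)) = 147 - ((6 - 10) - 16)/(-69 + (-1 - 36)) = 147 - (-4 - 16)/(-69 - 37) = 147 - (-20)/(-106) = 147 - (-20)*(-1)/106 = 147 - 1*10/53 = 147 - 10/53 = 7781/53 ≈ 146.81)
U² = (7781/53)² = 60543961/2809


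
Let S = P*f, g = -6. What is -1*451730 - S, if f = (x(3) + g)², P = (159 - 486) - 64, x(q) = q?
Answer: -448211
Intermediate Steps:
P = -391 (P = -327 - 64 = -391)
f = 9 (f = (3 - 6)² = (-3)² = 9)
S = -3519 (S = -391*9 = -3519)
-1*451730 - S = -1*451730 - 1*(-3519) = -451730 + 3519 = -448211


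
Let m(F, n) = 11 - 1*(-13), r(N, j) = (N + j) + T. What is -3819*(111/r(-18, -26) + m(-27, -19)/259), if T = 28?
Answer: 108325935/4144 ≈ 26140.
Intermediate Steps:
r(N, j) = 28 + N + j (r(N, j) = (N + j) + 28 = 28 + N + j)
m(F, n) = 24 (m(F, n) = 11 + 13 = 24)
-3819*(111/r(-18, -26) + m(-27, -19)/259) = -3819*(111/(28 - 18 - 26) + 24/259) = -3819*(111/(-16) + 24*(1/259)) = -3819*(111*(-1/16) + 24/259) = -3819*(-111/16 + 24/259) = -3819*(-28365/4144) = 108325935/4144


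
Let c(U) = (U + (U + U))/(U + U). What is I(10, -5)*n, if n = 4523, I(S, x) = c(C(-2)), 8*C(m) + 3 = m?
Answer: 13569/2 ≈ 6784.5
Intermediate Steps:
C(m) = -3/8 + m/8
c(U) = 3/2 (c(U) = (U + 2*U)/((2*U)) = (3*U)*(1/(2*U)) = 3/2)
I(S, x) = 3/2
I(10, -5)*n = (3/2)*4523 = 13569/2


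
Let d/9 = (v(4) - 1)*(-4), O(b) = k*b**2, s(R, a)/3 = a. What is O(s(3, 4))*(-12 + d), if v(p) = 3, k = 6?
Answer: -72576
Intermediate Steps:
s(R, a) = 3*a
O(b) = 6*b**2
d = -72 (d = 9*((3 - 1)*(-4)) = 9*(2*(-4)) = 9*(-8) = -72)
O(s(3, 4))*(-12 + d) = (6*(3*4)**2)*(-12 - 72) = (6*12**2)*(-84) = (6*144)*(-84) = 864*(-84) = -72576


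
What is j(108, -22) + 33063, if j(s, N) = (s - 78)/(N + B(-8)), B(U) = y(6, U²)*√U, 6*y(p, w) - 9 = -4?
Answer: 72834819/2203 - 225*I*√2/2203 ≈ 33062.0 - 0.14444*I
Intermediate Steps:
y(p, w) = ⅚ (y(p, w) = 3/2 + (⅙)*(-4) = 3/2 - ⅔ = ⅚)
B(U) = 5*√U/6
j(s, N) = (-78 + s)/(N + 5*I*√2/3) (j(s, N) = (s - 78)/(N + 5*√(-8)/6) = (-78 + s)/(N + 5*(2*I*√2)/6) = (-78 + s)/(N + 5*I*√2/3))
j(108, -22) + 33063 = 3*(-78 + 108)/(3*(-22) + 5*I*√2) + 33063 = 3*30/(-66 + 5*I*√2) + 33063 = 90/(-66 + 5*I*√2) + 33063 = 33063 + 90/(-66 + 5*I*√2)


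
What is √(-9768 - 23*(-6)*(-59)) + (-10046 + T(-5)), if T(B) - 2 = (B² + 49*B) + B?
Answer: -10269 + 3*I*√1990 ≈ -10269.0 + 133.83*I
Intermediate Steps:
T(B) = 2 + B² + 50*B (T(B) = 2 + ((B² + 49*B) + B) = 2 + (B² + 50*B) = 2 + B² + 50*B)
√(-9768 - 23*(-6)*(-59)) + (-10046 + T(-5)) = √(-9768 - 23*(-6)*(-59)) + (-10046 + (2 + (-5)² + 50*(-5))) = √(-9768 + 138*(-59)) + (-10046 + (2 + 25 - 250)) = √(-9768 - 8142) + (-10046 - 223) = √(-17910) - 10269 = 3*I*√1990 - 10269 = -10269 + 3*I*√1990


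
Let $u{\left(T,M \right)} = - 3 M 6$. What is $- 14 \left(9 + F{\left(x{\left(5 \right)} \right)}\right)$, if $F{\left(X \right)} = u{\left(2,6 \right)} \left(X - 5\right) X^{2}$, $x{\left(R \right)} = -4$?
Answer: $-217854$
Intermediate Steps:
$u{\left(T,M \right)} = - 18 M$
$F{\left(X \right)} = X^{2} \left(540 - 108 X\right)$ ($F{\left(X \right)} = \left(-18\right) 6 \left(X - 5\right) X^{2} = - 108 \left(-5 + X\right) X^{2} = \left(540 - 108 X\right) X^{2} = X^{2} \left(540 - 108 X\right)$)
$- 14 \left(9 + F{\left(x{\left(5 \right)} \right)}\right) = - 14 \left(9 + 108 \left(-4\right)^{2} \left(5 - -4\right)\right) = - 14 \left(9 + 108 \cdot 16 \left(5 + 4\right)\right) = - 14 \left(9 + 108 \cdot 16 \cdot 9\right) = - 14 \left(9 + 15552\right) = \left(-14\right) 15561 = -217854$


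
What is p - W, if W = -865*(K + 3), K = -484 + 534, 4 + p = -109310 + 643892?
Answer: 580423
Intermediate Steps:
p = 534578 (p = -4 + (-109310 + 643892) = -4 + 534582 = 534578)
K = 50
W = -45845 (W = -865*(50 + 3) = -865*53 = -45845)
p - W = 534578 - 1*(-45845) = 534578 + 45845 = 580423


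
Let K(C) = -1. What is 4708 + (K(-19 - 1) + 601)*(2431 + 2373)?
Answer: 2887108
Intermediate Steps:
4708 + (K(-19 - 1) + 601)*(2431 + 2373) = 4708 + (-1 + 601)*(2431 + 2373) = 4708 + 600*4804 = 4708 + 2882400 = 2887108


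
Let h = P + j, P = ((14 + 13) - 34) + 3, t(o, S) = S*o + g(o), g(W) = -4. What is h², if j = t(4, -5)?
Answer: 784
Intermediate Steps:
t(o, S) = -4 + S*o (t(o, S) = S*o - 4 = -4 + S*o)
P = -4 (P = (27 - 34) + 3 = -7 + 3 = -4)
j = -24 (j = -4 - 5*4 = -4 - 20 = -24)
h = -28 (h = -4 - 24 = -28)
h² = (-28)² = 784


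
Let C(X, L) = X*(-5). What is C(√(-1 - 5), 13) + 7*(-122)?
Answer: -854 - 5*I*√6 ≈ -854.0 - 12.247*I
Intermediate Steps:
C(X, L) = -5*X
C(√(-1 - 5), 13) + 7*(-122) = -5*√(-1 - 5) + 7*(-122) = -5*I*√6 - 854 = -854 - 5*I*√6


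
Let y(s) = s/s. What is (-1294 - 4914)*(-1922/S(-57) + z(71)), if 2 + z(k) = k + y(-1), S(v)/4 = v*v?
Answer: -1408902496/3249 ≈ -4.3364e+5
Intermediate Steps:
S(v) = 4*v² (S(v) = 4*(v*v) = 4*v²)
y(s) = 1
z(k) = -1 + k (z(k) = -2 + (k + 1) = -2 + (1 + k) = -1 + k)
(-1294 - 4914)*(-1922/S(-57) + z(71)) = (-1294 - 4914)*(-1922/(4*(-57)²) + (-1 + 71)) = -6208*(-1922/(4*3249) + 70) = -6208*(-1922/12996 + 70) = -6208*(-1922*1/12996 + 70) = -6208*(-961/6498 + 70) = -6208*453899/6498 = -1408902496/3249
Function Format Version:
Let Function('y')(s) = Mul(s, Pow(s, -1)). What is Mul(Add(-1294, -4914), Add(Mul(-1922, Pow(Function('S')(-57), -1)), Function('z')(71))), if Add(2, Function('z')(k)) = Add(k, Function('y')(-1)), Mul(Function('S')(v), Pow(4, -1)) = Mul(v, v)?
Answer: Rational(-1408902496, 3249) ≈ -4.3364e+5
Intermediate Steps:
Function('S')(v) = Mul(4, Pow(v, 2)) (Function('S')(v) = Mul(4, Mul(v, v)) = Mul(4, Pow(v, 2)))
Function('y')(s) = 1
Function('z')(k) = Add(-1, k) (Function('z')(k) = Add(-2, Add(k, 1)) = Add(-2, Add(1, k)) = Add(-1, k))
Mul(Add(-1294, -4914), Add(Mul(-1922, Pow(Function('S')(-57), -1)), Function('z')(71))) = Mul(Add(-1294, -4914), Add(Mul(-1922, Pow(Mul(4, Pow(-57, 2)), -1)), Add(-1, 71))) = Mul(-6208, Add(Mul(-1922, Pow(Mul(4, 3249), -1)), 70)) = Mul(-6208, Add(Mul(-1922, Pow(12996, -1)), 70)) = Mul(-6208, Add(Mul(-1922, Rational(1, 12996)), 70)) = Mul(-6208, Add(Rational(-961, 6498), 70)) = Mul(-6208, Rational(453899, 6498)) = Rational(-1408902496, 3249)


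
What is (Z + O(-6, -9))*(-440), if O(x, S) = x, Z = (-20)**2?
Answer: -173360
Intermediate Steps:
Z = 400
(Z + O(-6, -9))*(-440) = (400 - 6)*(-440) = 394*(-440) = -173360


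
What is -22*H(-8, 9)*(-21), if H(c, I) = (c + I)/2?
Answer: 231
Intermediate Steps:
H(c, I) = I/2 + c/2 (H(c, I) = (I + c)*(1/2) = I/2 + c/2)
-22*H(-8, 9)*(-21) = -22*((1/2)*9 + (1/2)*(-8))*(-21) = -22*(9/2 - 4)*(-21) = -22*1/2*(-21) = -11*(-21) = 231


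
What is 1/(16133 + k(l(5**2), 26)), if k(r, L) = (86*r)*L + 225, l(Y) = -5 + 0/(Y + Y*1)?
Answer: 1/5178 ≈ 0.00019312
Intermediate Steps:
l(Y) = -5 (l(Y) = -5 + 0/(Y + Y) = -5 + 0/((2*Y)) = -5 + 0*(1/(2*Y)) = -5 + 0 = -5)
k(r, L) = 225 + 86*L*r (k(r, L) = 86*L*r + 225 = 225 + 86*L*r)
1/(16133 + k(l(5**2), 26)) = 1/(16133 + (225 + 86*26*(-5))) = 1/(16133 + (225 - 11180)) = 1/(16133 - 10955) = 1/5178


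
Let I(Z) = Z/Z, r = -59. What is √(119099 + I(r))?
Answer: 10*√1191 ≈ 345.11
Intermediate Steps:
I(Z) = 1
√(119099 + I(r)) = √(119099 + 1) = √119100 = 10*√1191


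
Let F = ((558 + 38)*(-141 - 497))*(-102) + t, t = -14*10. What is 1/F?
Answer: 1/38785156 ≈ 2.5783e-8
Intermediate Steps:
t = -140
F = 38785156 (F = ((558 + 38)*(-141 - 497))*(-102) - 140 = (596*(-638))*(-102) - 140 = -380248*(-102) - 140 = 38785296 - 140 = 38785156)
1/F = 1/38785156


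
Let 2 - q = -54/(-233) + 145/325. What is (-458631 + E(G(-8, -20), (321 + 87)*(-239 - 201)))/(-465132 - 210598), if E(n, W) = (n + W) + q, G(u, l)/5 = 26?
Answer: 4831404011/5116965425 ≈ 0.94419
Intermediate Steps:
G(u, l) = 130 (G(u, l) = 5*26 = 130)
q = 20023/15145 (q = 2 - (-54/(-233) + 145/325) = 2 - (-54*(-1/233) + 145*(1/325)) = 2 - (54/233 + 29/65) = 2 - 1*10267/15145 = 2 - 10267/15145 = 20023/15145 ≈ 1.3221)
E(n, W) = 20023/15145 + W + n (E(n, W) = (n + W) + 20023/15145 = (W + n) + 20023/15145 = 20023/15145 + W + n)
(-458631 + E(G(-8, -20), (321 + 87)*(-239 - 201)))/(-465132 - 210598) = (-458631 + (20023/15145 + (321 + 87)*(-239 - 201) + 130))/(-465132 - 210598) = (-458631 + (20023/15145 + 408*(-440) + 130))/(-675730) = (-458631 + (20023/15145 - 179520 + 130))*(-1/675730) = (-458631 - 2716841527/15145)*(-1/675730) = -9662808022/15145*(-1/675730) = 4831404011/5116965425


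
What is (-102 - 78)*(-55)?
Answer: 9900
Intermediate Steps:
(-102 - 78)*(-55) = -180*(-55) = 9900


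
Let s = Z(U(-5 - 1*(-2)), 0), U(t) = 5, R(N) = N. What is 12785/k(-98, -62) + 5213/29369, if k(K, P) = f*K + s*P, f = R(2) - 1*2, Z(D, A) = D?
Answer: -74773327/1820878 ≈ -41.064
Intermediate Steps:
s = 5
f = 0 (f = 2 - 1*2 = 2 - 2 = 0)
k(K, P) = 5*P (k(K, P) = 0*K + 5*P = 0 + 5*P = 5*P)
12785/k(-98, -62) + 5213/29369 = 12785/((5*(-62))) + 5213/29369 = 12785/(-310) + 5213*(1/29369) = 12785*(-1/310) + 5213/29369 = -2557/62 + 5213/29369 = -74773327/1820878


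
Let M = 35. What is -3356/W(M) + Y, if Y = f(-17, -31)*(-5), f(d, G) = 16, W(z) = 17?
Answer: -4716/17 ≈ -277.41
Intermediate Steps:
Y = -80 (Y = 16*(-5) = -80)
-3356/W(M) + Y = -3356/17 - 80 = -4716/17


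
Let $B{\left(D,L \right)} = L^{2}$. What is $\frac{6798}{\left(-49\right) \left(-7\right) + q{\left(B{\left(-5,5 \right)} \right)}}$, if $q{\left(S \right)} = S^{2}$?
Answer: $\frac{309}{44} \approx 7.0227$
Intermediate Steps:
$\frac{6798}{\left(-49\right) \left(-7\right) + q{\left(B{\left(-5,5 \right)} \right)}} = \frac{6798}{\left(-49\right) \left(-7\right) + \left(5^{2}\right)^{2}} = \frac{6798}{343 + 25^{2}} = \frac{6798}{343 + 625} = \frac{6798}{968} = 6798 \cdot \frac{1}{968} = \frac{309}{44}$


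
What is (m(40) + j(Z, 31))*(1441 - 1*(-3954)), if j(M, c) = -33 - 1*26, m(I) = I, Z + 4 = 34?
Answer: -102505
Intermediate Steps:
Z = 30 (Z = -4 + 34 = 30)
j(M, c) = -59 (j(M, c) = -33 - 26 = -59)
(m(40) + j(Z, 31))*(1441 - 1*(-3954)) = (40 - 59)*(1441 - 1*(-3954)) = -19*(1441 + 3954) = -19*5395 = -102505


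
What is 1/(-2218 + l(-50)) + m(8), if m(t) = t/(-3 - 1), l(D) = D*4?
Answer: -4837/2418 ≈ -2.0004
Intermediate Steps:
l(D) = 4*D
m(t) = -t/4 (m(t) = t/(-4) = -t/4)
1/(-2218 + l(-50)) + m(8) = 1/(-2218 + 4*(-50)) - ¼*8 = 1/(-2218 - 200) - 2 = 1/(-2418) - 2 = -1/2418 - 2 = -4837/2418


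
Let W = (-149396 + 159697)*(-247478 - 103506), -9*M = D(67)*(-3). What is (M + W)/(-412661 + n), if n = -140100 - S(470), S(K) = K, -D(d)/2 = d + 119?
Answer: 516498044/79033 ≈ 6535.2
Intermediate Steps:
D(d) = -238 - 2*d (D(d) = -2*(d + 119) = -2*(119 + d) = -238 - 2*d)
M = -124 (M = -(-238 - 2*67)*(-3)/9 = -(-238 - 134)*(-3)/9 = -(-124)*(-3)/3 = -⅑*1116 = -124)
n = -140570 (n = -140100 - 1*470 = -140100 - 470 = -140570)
W = -3615486184 (W = 10301*(-350984) = -3615486184)
(M + W)/(-412661 + n) = (-124 - 3615486184)/(-412661 - 140570) = -3615486308/(-553231) = -3615486308*(-1/553231) = 516498044/79033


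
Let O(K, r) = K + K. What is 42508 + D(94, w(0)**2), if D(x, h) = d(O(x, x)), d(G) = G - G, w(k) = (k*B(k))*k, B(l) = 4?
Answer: 42508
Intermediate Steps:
O(K, r) = 2*K
w(k) = 4*k**2 (w(k) = (k*4)*k = (4*k)*k = 4*k**2)
d(G) = 0
D(x, h) = 0
42508 + D(94, w(0)**2) = 42508 + 0 = 42508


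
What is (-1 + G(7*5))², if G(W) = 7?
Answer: 36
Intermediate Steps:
(-1 + G(7*5))² = (-1 + 7)² = 6² = 36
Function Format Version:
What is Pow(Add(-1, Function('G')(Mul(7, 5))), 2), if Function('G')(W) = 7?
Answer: 36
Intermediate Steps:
Pow(Add(-1, Function('G')(Mul(7, 5))), 2) = Pow(Add(-1, 7), 2) = Pow(6, 2) = 36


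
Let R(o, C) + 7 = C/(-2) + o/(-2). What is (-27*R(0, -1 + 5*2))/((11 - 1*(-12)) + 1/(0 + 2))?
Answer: 621/47 ≈ 13.213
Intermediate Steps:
R(o, C) = -7 - C/2 - o/2 (R(o, C) = -7 + (C/(-2) + o/(-2)) = -7 + (C*(-½) + o*(-½)) = -7 + (-C/2 - o/2) = -7 - C/2 - o/2)
(-27*R(0, -1 + 5*2))/((11 - 1*(-12)) + 1/(0 + 2)) = (-27*(-7 - (-1 + 5*2)/2 - ½*0))/((11 - 1*(-12)) + 1/(0 + 2)) = (-27*(-7 - (-1 + 10)/2 + 0))/((11 + 12) + 1/2) = (-27*(-7 - ½*9 + 0))/(23 + ½) = (-27*(-7 - 9/2 + 0))/(47/2) = -27*(-23/2)*(2/47) = (621/2)*(2/47) = 621/47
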